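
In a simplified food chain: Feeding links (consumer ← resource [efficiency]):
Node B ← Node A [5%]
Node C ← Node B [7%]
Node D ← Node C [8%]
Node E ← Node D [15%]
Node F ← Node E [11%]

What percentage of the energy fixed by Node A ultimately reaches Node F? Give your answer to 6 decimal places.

0.000462%

Product of link efficiencies: 0.05 × 0.07 × 0.08 × 0.15 × 0.11 = 0.00000462
As a percentage: 0.00000462 × 100 = 0.000462%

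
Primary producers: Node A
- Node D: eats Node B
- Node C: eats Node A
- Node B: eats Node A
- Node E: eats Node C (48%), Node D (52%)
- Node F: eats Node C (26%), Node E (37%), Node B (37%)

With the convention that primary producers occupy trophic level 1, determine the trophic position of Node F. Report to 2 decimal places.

Node B: 1 + 1 = 2
Node C: 1 + 1 = 2
Node D: 1 + 2 = 3
Node E: 1 + (0.48×2 + 0.52×3) = 3.52
Node F: 1 + (0.26×2 + 0.37×3.52 + 0.37×2) = 3.5624

3.56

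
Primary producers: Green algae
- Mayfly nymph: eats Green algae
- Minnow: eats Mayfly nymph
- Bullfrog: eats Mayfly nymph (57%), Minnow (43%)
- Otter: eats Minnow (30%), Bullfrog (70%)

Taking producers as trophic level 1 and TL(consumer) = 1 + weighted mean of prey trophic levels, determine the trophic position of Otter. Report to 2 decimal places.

4.30

Mayfly nymph: 1 + 1 = 2
Minnow: 1 + 2 = 3
Bullfrog: 1 + (0.57×2 + 0.43×3) = 3.43
Otter: 1 + (0.3×3 + 0.7×3.43) = 4.301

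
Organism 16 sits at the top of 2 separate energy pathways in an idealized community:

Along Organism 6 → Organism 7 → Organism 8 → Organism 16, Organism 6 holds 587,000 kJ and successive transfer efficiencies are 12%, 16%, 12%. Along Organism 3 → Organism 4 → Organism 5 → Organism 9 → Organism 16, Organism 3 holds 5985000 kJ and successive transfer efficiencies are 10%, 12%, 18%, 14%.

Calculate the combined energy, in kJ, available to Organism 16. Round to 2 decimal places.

3162.31 kJ

Via Organism 6: 587000 × 0.12 × 0.16 × 0.12 = 1352.448 kJ
Via Organism 3: 5985000 × 0.1 × 0.12 × 0.18 × 0.14 = 1809.864 kJ
Total at Organism 16: 1352.448 + 1809.864 = 3162.312 kJ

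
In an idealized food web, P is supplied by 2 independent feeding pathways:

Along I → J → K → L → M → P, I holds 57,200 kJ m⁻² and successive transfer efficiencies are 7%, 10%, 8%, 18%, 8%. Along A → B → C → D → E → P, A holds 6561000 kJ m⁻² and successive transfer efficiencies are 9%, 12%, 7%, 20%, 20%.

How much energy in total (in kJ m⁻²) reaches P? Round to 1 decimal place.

198.9 kJ m⁻²

Via I: 57200 × 0.07 × 0.1 × 0.08 × 0.18 × 0.08 = 0.4612608 kJ m⁻²
Via A: 6561000 × 0.09 × 0.12 × 0.07 × 0.2 × 0.2 = 198.40464 kJ m⁻²
Total at P: 0.4612608 + 198.40464 = 198.8659008 kJ m⁻²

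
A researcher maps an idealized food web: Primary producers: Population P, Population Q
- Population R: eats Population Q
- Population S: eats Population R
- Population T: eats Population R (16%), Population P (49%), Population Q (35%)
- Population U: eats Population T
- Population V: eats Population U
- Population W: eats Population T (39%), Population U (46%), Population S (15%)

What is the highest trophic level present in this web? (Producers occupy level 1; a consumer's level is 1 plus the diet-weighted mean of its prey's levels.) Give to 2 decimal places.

Population R: 1 + 1 = 2
Population S: 1 + 2 = 3
Population T: 1 + (0.16×2 + 0.49×1 + 0.35×1) = 2.16
Population U: 1 + 2.16 = 3.16
Population V: 1 + 3.16 = 4.16
Population W: 1 + (0.39×2.16 + 0.46×3.16 + 0.15×3) = 3.746

4.16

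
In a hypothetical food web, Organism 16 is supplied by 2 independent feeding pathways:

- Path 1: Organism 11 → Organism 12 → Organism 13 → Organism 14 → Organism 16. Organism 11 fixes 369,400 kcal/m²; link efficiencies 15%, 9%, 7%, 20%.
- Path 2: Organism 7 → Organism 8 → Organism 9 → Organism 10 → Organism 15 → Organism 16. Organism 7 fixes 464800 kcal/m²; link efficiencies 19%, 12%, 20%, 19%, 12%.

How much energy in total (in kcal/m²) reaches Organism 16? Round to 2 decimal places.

118.14 kcal/m²

Path 1: 369400 × 0.15 × 0.09 × 0.07 × 0.2 = 69.8166 kcal/m²
Path 2: 464800 × 0.19 × 0.12 × 0.2 × 0.19 × 0.12 = 48.3243264 kcal/m²
Total at Organism 16: 69.8166 + 48.3243264 = 118.1409264 kcal/m²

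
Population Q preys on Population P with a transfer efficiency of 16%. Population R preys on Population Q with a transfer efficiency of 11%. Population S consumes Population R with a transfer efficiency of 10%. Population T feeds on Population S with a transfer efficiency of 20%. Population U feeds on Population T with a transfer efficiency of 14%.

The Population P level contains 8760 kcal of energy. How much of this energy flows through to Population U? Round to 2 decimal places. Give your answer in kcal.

Population Q: 8760 × 0.16 = 1401.6 kcal
Population R: 1401.6 × 0.11 = 154.176 kcal
Population S: 154.176 × 0.1 = 15.4176 kcal
Population T: 15.4176 × 0.2 = 3.08352 kcal
Population U: 3.08352 × 0.14 = 0.4316928 kcal

0.43 kcal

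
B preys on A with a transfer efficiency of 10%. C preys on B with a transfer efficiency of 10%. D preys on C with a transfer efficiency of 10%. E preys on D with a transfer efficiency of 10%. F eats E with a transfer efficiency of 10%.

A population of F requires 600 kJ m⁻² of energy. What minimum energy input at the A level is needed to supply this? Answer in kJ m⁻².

60000000 kJ m⁻²

Cumulative transfer efficiency: 0.1 × 0.1 × 0.1 × 0.1 × 0.1 = 0.00001
A energy = 600 / 0.00001 = 60000000 kJ m⁻²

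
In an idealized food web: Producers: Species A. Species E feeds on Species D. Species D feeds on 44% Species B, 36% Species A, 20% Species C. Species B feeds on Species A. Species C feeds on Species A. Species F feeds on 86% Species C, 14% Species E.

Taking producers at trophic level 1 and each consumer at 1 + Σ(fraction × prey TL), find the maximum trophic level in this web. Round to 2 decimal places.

Species B: 1 + 1 = 2
Species C: 1 + 1 = 2
Species D: 1 + (0.44×2 + 0.36×1 + 0.2×2) = 2.64
Species E: 1 + 2.64 = 3.64
Species F: 1 + (0.86×2 + 0.14×3.64) = 3.2296

3.64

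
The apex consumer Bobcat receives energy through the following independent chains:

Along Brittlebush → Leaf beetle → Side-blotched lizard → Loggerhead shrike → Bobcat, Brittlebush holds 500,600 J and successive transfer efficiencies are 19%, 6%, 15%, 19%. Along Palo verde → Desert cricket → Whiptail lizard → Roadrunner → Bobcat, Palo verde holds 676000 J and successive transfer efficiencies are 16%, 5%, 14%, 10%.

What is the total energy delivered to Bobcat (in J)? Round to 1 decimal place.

Via Brittlebush: 500600 × 0.19 × 0.06 × 0.15 × 0.19 = 162.64494 J
Via Palo verde: 676000 × 0.16 × 0.05 × 0.14 × 0.1 = 75.712 J
Total at Bobcat: 162.64494 + 75.712 = 238.35694 J

238.4 J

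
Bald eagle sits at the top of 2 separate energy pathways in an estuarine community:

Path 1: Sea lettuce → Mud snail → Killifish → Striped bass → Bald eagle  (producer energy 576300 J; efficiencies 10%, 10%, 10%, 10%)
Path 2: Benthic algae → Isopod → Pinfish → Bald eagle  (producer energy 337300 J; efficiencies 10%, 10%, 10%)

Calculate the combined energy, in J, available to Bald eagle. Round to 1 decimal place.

Path 1: 576300 × 0.1 × 0.1 × 0.1 × 0.1 = 57.63 J
Path 2: 337300 × 0.1 × 0.1 × 0.1 = 337.3 J
Total at Bald eagle: 57.63 + 337.3 = 394.93 J

394.9 J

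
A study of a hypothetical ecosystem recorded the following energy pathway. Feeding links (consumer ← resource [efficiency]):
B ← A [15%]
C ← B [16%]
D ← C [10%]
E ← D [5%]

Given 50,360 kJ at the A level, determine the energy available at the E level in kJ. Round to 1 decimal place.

6.0 kJ

B: 50360 × 0.15 = 7554 kJ
C: 7554 × 0.16 = 1208.64 kJ
D: 1208.64 × 0.1 = 120.864 kJ
E: 120.864 × 0.05 = 6.0432 kJ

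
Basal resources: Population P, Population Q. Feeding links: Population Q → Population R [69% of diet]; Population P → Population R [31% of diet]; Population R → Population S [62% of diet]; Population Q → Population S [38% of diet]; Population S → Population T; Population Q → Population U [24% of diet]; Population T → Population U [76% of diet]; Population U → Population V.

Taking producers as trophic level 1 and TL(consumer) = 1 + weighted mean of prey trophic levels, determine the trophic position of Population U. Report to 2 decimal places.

3.99

Population R: 1 + (0.69×1 + 0.31×1) = 2
Population S: 1 + (0.62×2 + 0.38×1) = 2.62
Population T: 1 + 2.62 = 3.62
Population U: 1 + (0.24×1 + 0.76×3.62) = 3.9912
Population V: 1 + 3.9912 = 4.9912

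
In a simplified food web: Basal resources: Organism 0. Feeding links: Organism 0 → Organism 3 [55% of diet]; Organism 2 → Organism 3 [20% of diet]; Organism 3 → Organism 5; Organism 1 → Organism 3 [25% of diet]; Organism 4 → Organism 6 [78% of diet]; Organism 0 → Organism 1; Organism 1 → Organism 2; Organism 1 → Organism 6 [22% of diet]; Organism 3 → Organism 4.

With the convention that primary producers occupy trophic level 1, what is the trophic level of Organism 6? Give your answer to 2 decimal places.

Organism 1: 1 + 1 = 2
Organism 2: 1 + 2 = 3
Organism 3: 1 + (0.55×1 + 0.2×3 + 0.25×2) = 2.65
Organism 4: 1 + 2.65 = 3.65
Organism 5: 1 + 2.65 = 3.65
Organism 6: 1 + (0.78×3.65 + 0.22×2) = 4.287

4.29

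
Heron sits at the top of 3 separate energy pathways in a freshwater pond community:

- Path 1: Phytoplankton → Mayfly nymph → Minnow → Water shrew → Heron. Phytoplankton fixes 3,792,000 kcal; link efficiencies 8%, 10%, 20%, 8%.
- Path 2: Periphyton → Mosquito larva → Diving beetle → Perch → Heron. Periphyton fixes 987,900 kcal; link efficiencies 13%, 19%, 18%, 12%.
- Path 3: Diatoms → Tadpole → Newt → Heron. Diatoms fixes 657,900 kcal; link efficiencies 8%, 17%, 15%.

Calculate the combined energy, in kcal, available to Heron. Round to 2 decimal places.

2354.56 kcal

Path 1: 3792000 × 0.08 × 0.1 × 0.2 × 0.08 = 485.376 kcal
Path 2: 987900 × 0.13 × 0.19 × 0.18 × 0.12 = 527.064408 kcal
Path 3: 657900 × 0.08 × 0.17 × 0.15 = 1342.116 kcal
Total at Heron: 485.376 + 527.064408 + 1342.116 = 2354.556408 kcal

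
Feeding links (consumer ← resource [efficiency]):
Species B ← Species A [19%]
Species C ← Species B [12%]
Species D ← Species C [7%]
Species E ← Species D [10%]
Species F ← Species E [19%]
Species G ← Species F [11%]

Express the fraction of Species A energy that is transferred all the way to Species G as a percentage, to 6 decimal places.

0.000334%

Product of link efficiencies: 0.19 × 0.12 × 0.07 × 0.1 × 0.19 × 0.11 = 0.00000333564
As a percentage: 0.00000333564 × 100 = 0.000334%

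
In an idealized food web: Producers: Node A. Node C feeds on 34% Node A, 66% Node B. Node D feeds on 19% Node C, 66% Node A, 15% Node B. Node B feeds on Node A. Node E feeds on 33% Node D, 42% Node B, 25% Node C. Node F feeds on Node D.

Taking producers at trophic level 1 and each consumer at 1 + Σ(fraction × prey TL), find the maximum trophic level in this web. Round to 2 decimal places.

3.47

Node B: 1 + 1 = 2
Node C: 1 + (0.34×1 + 0.66×2) = 2.66
Node D: 1 + (0.19×2.66 + 0.66×1 + 0.15×2) = 2.4654
Node E: 1 + (0.33×2.4654 + 0.42×2 + 0.25×2.66) = 3.318582
Node F: 1 + 2.4654 = 3.4654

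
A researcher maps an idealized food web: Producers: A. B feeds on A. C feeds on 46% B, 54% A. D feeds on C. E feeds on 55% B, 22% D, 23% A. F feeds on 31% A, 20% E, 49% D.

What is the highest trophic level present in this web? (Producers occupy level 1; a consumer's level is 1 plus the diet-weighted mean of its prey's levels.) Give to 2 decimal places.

B: 1 + 1 = 2
C: 1 + (0.46×2 + 0.54×1) = 2.46
D: 1 + 2.46 = 3.46
E: 1 + (0.55×2 + 0.22×3.46 + 0.23×1) = 3.0912
F: 1 + (0.31×1 + 0.2×3.0912 + 0.49×3.46) = 3.62364

3.62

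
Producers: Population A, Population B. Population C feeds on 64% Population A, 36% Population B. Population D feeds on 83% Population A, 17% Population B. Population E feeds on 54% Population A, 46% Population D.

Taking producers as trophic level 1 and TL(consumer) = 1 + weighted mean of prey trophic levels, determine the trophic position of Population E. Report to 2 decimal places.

2.46

Population C: 1 + (0.64×1 + 0.36×1) = 2
Population D: 1 + (0.83×1 + 0.17×1) = 2
Population E: 1 + (0.54×1 + 0.46×2) = 2.46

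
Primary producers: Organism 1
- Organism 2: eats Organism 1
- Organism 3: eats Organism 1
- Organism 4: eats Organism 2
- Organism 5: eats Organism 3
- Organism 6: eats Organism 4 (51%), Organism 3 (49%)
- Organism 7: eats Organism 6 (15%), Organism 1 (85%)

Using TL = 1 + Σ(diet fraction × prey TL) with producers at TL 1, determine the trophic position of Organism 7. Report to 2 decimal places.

2.38

Organism 2: 1 + 1 = 2
Organism 3: 1 + 1 = 2
Organism 4: 1 + 2 = 3
Organism 5: 1 + 2 = 3
Organism 6: 1 + (0.51×3 + 0.49×2) = 3.51
Organism 7: 1 + (0.15×3.51 + 0.85×1) = 2.3765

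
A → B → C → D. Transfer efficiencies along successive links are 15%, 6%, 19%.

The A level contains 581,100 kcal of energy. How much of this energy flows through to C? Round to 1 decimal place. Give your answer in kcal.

5229.9 kcal

B: 581100 × 0.15 = 87165 kcal
C: 87165 × 0.06 = 5229.9 kcal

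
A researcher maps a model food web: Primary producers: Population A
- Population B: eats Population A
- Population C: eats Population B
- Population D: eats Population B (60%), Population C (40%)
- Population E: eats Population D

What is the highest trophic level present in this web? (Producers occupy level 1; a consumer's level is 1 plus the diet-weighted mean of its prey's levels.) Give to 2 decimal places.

Population B: 1 + 1 = 2
Population C: 1 + 2 = 3
Population D: 1 + (0.6×2 + 0.4×3) = 3.4
Population E: 1 + 3.4 = 4.4

4.40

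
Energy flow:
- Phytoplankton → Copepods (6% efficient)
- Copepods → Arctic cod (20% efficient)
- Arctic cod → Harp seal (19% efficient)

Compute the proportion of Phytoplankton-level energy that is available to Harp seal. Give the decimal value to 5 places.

Product of link efficiencies: 0.06 × 0.2 × 0.19 = 0.00228

0.00228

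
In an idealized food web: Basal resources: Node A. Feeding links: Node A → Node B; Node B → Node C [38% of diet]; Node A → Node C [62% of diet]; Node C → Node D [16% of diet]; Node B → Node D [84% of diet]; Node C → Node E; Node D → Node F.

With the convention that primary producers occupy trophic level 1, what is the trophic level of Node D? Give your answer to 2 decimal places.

3.06

Node B: 1 + 1 = 2
Node C: 1 + (0.38×2 + 0.62×1) = 2.38
Node D: 1 + (0.16×2.38 + 0.84×2) = 3.0608
Node E: 1 + 2.38 = 3.38
Node F: 1 + 3.0608 = 4.0608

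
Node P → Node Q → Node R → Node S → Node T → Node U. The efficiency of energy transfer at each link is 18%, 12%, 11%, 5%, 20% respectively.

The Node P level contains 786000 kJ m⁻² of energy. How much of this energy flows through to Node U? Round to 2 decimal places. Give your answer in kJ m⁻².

Node Q: 786000 × 0.18 = 141480 kJ m⁻²
Node R: 141480 × 0.12 = 16977.6 kJ m⁻²
Node S: 16977.6 × 0.11 = 1867.536 kJ m⁻²
Node T: 1867.536 × 0.05 = 93.3768 kJ m⁻²
Node U: 93.3768 × 0.2 = 18.67536 kJ m⁻²

18.68 kJ m⁻²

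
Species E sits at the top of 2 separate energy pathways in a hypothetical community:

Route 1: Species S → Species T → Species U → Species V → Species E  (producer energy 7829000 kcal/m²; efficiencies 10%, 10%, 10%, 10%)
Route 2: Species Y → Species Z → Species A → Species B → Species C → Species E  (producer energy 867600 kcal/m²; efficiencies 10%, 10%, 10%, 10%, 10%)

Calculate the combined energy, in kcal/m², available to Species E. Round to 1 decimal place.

Route 1: 7829000 × 0.1 × 0.1 × 0.1 × 0.1 = 782.9 kcal/m²
Route 2: 867600 × 0.1 × 0.1 × 0.1 × 0.1 × 0.1 = 8.676 kcal/m²
Total at Species E: 782.9 + 8.676 = 791.576 kcal/m²

791.6 kcal/m²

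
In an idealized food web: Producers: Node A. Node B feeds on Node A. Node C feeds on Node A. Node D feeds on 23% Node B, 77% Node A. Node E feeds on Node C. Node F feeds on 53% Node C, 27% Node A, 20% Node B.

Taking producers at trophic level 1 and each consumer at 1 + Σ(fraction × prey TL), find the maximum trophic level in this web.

3

Node B: 1 + 1 = 2
Node C: 1 + 1 = 2
Node D: 1 + (0.23×2 + 0.77×1) = 2.23
Node E: 1 + 2 = 3
Node F: 1 + (0.53×2 + 0.27×1 + 0.2×2) = 2.73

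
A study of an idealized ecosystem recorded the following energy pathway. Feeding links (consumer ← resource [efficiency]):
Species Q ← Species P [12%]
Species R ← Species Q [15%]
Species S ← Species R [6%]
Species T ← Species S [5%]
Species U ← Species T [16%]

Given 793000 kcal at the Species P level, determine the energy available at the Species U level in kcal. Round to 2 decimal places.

6.85 kcal

Species Q: 793000 × 0.12 = 95160 kcal
Species R: 95160 × 0.15 = 14274 kcal
Species S: 14274 × 0.06 = 856.44 kcal
Species T: 856.44 × 0.05 = 42.822 kcal
Species U: 42.822 × 0.16 = 6.85152 kcal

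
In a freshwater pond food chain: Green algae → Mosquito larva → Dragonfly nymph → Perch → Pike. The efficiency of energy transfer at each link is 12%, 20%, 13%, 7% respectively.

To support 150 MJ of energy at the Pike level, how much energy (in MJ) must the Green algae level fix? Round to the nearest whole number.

Cumulative transfer efficiency: 0.12 × 0.2 × 0.13 × 0.07 = 0.0002184
Green algae energy = 150 / 0.0002184 = 686813 MJ

686813 MJ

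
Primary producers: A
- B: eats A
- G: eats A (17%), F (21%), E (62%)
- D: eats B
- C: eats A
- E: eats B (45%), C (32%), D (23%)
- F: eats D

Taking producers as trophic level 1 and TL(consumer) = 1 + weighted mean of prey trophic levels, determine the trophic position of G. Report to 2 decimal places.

4.01

B: 1 + 1 = 2
C: 1 + 1 = 2
D: 1 + 2 = 3
E: 1 + (0.45×2 + 0.32×2 + 0.23×3) = 3.23
F: 1 + 3 = 4
G: 1 + (0.17×1 + 0.21×4 + 0.62×3.23) = 4.0126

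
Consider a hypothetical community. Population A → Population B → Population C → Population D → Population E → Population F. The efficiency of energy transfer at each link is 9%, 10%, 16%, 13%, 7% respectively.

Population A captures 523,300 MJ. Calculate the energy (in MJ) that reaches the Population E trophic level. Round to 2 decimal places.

97.96 MJ

Population B: 523300 × 0.09 = 47097 MJ
Population C: 47097 × 0.1 = 4709.7 MJ
Population D: 4709.7 × 0.16 = 753.552 MJ
Population E: 753.552 × 0.13 = 97.96176 MJ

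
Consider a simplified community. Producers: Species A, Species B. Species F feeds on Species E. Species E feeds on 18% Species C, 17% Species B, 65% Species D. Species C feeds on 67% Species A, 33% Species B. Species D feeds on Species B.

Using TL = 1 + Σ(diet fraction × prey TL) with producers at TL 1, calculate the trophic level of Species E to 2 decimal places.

Species C: 1 + (0.67×1 + 0.33×1) = 2
Species D: 1 + 1 = 2
Species E: 1 + (0.18×2 + 0.17×1 + 0.65×2) = 2.83
Species F: 1 + 2.83 = 3.83

2.83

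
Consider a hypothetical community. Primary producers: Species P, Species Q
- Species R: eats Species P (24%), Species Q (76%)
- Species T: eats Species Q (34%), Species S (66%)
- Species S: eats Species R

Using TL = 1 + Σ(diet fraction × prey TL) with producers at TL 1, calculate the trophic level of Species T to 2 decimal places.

Species R: 1 + (0.24×1 + 0.76×1) = 2
Species S: 1 + 2 = 3
Species T: 1 + (0.34×1 + 0.66×3) = 3.32

3.32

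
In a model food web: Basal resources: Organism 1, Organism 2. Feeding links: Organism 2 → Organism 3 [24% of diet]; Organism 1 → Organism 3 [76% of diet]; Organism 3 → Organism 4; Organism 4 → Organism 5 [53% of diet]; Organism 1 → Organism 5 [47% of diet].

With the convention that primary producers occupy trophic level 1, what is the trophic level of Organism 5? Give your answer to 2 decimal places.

3.06

Organism 3: 1 + (0.24×1 + 0.76×1) = 2
Organism 4: 1 + 2 = 3
Organism 5: 1 + (0.53×3 + 0.47×1) = 3.06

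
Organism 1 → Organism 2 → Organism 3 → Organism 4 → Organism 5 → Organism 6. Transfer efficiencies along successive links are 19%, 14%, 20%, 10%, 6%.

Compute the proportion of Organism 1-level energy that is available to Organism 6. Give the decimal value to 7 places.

Product of link efficiencies: 0.19 × 0.14 × 0.2 × 0.1 × 0.06 = 0.00003192

0.0000319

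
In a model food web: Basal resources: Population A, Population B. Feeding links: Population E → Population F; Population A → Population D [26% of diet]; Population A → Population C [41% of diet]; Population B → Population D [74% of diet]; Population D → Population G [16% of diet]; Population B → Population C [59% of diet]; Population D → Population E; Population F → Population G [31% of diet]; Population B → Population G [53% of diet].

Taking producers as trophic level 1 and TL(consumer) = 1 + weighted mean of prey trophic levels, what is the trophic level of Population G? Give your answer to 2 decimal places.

3.09

Population C: 1 + (0.59×1 + 0.41×1) = 2
Population D: 1 + (0.74×1 + 0.26×1) = 2
Population E: 1 + 2 = 3
Population F: 1 + 3 = 4
Population G: 1 + (0.31×4 + 0.16×2 + 0.53×1) = 3.09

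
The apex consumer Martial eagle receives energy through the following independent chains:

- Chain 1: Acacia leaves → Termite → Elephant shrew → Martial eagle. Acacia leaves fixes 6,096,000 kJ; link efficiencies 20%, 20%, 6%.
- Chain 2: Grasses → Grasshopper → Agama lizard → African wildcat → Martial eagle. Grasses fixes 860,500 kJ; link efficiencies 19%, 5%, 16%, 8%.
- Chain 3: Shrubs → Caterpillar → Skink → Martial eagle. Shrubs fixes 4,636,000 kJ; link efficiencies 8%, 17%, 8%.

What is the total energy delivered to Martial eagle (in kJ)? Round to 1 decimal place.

19779.0 kJ

Chain 1: 6096000 × 0.2 × 0.2 × 0.06 = 14630.4 kJ
Chain 2: 860500 × 0.19 × 0.05 × 0.16 × 0.08 = 104.6368 kJ
Chain 3: 4636000 × 0.08 × 0.17 × 0.08 = 5043.968 kJ
Total at Martial eagle: 14630.4 + 104.6368 + 5043.968 = 19779.0048 kJ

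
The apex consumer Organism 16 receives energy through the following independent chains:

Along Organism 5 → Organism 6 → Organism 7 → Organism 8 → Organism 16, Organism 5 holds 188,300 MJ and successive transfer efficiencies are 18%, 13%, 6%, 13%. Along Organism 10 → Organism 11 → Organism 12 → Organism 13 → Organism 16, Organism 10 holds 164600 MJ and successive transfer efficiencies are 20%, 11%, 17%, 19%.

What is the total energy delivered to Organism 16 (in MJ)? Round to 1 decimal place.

151.3 MJ

Via Organism 5: 188300 × 0.18 × 0.13 × 0.06 × 0.13 = 34.368516 MJ
Via Organism 10: 164600 × 0.2 × 0.11 × 0.17 × 0.19 = 116.96476 MJ
Total at Organism 16: 34.368516 + 116.96476 = 151.333276 MJ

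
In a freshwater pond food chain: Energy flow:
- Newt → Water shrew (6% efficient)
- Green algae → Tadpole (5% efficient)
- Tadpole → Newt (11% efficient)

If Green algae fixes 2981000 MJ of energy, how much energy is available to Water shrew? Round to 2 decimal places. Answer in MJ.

983.73 MJ

Tadpole: 2981000 × 0.05 = 149050 MJ
Newt: 149050 × 0.11 = 16395.5 MJ
Water shrew: 16395.5 × 0.06 = 983.73 MJ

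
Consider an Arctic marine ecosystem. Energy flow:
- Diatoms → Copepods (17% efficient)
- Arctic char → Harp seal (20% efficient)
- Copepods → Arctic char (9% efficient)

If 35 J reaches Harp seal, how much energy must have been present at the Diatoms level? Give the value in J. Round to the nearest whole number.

11438 J

Cumulative transfer efficiency: 0.17 × 0.09 × 0.2 = 0.00306
Diatoms energy = 35 / 0.00306 = 11438 J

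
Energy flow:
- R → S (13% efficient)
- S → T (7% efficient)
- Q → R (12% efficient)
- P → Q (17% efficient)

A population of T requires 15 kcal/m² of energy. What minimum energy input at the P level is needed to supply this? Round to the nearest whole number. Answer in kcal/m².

Cumulative transfer efficiency: 0.17 × 0.12 × 0.13 × 0.07 = 0.00018564
P energy = 15 / 0.00018564 = 80802 kcal/m²

80802 kcal/m²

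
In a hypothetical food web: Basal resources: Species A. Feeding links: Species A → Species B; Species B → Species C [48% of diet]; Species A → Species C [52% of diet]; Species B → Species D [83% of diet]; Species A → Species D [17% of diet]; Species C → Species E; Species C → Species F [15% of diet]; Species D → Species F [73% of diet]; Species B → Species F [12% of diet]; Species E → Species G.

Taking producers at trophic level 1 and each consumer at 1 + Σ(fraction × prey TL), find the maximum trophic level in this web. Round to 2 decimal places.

4.48

Species B: 1 + 1 = 2
Species C: 1 + (0.48×2 + 0.52×1) = 2.48
Species D: 1 + (0.83×2 + 0.17×1) = 2.83
Species E: 1 + 2.48 = 3.48
Species F: 1 + (0.15×2.48 + 0.73×2.83 + 0.12×2) = 3.6779
Species G: 1 + 3.48 = 4.48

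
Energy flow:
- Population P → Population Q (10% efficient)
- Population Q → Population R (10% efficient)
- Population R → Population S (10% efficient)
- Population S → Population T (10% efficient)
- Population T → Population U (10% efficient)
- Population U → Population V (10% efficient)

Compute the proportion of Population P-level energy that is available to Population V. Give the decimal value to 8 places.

Product of link efficiencies: 0.1 × 0.1 × 0.1 × 0.1 × 0.1 × 0.1 = 0.000001

0.00000100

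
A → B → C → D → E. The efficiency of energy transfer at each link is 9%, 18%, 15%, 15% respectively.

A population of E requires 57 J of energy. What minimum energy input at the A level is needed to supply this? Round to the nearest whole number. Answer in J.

Cumulative transfer efficiency: 0.09 × 0.18 × 0.15 × 0.15 = 0.0003645
A energy = 57 / 0.0003645 = 156379 J

156379 J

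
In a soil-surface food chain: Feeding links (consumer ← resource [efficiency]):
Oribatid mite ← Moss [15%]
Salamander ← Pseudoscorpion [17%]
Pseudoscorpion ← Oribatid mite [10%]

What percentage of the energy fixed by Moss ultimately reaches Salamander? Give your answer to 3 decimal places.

Product of link efficiencies: 0.15 × 0.1 × 0.17 = 0.00255
As a percentage: 0.00255 × 100 = 0.255%

0.255%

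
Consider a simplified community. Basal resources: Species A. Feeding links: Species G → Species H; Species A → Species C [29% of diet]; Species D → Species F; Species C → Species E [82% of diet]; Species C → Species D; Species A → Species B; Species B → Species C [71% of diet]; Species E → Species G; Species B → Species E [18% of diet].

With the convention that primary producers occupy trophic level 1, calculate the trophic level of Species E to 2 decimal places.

3.58

Species B: 1 + 1 = 2
Species C: 1 + (0.71×2 + 0.29×1) = 2.71
Species D: 1 + 2.71 = 3.71
Species E: 1 + (0.82×2.71 + 0.18×2) = 3.5822
Species F: 1 + 3.71 = 4.71
Species G: 1 + 3.5822 = 4.5822
Species H: 1 + 4.5822 = 5.5822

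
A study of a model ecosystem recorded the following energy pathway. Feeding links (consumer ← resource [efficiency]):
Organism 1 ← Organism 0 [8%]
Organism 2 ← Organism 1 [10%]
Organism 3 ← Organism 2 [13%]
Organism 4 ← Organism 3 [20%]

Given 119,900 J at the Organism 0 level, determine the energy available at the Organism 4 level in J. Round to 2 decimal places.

24.94 J

Organism 1: 119900 × 0.08 = 9592 J
Organism 2: 9592 × 0.1 = 959.2 J
Organism 3: 959.2 × 0.13 = 124.696 J
Organism 4: 124.696 × 0.2 = 24.9392 J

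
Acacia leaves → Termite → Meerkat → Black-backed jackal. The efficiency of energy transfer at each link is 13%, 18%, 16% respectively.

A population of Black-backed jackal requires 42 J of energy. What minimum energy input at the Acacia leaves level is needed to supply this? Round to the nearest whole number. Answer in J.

11218 J

Cumulative transfer efficiency: 0.13 × 0.18 × 0.16 = 0.003744
Acacia leaves energy = 42 / 0.003744 = 11218 J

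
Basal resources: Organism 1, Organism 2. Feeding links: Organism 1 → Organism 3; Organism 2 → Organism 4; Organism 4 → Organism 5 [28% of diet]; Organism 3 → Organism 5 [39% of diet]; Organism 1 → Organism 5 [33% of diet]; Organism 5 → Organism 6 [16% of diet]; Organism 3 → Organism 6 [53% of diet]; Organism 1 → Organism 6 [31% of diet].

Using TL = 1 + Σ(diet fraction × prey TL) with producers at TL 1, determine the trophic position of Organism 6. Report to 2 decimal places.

2.80

Organism 3: 1 + 1 = 2
Organism 4: 1 + 1 = 2
Organism 5: 1 + (0.28×2 + 0.39×2 + 0.33×1) = 2.67
Organism 6: 1 + (0.16×2.67 + 0.53×2 + 0.31×1) = 2.7972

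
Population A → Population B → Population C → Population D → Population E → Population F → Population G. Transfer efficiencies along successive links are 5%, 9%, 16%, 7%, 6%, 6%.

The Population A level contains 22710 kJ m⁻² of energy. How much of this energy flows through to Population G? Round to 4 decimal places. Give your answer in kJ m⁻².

0.0041 kJ m⁻²

Population B: 22710 × 0.05 = 1135.5 kJ m⁻²
Population C: 1135.5 × 0.09 = 102.195 kJ m⁻²
Population D: 102.195 × 0.16 = 16.3512 kJ m⁻²
Population E: 16.3512 × 0.07 = 1.144584 kJ m⁻²
Population F: 1.144584 × 0.06 = 0.06867504 kJ m⁻²
Population G: 0.06867504 × 0.06 = 0.0041205024 kJ m⁻²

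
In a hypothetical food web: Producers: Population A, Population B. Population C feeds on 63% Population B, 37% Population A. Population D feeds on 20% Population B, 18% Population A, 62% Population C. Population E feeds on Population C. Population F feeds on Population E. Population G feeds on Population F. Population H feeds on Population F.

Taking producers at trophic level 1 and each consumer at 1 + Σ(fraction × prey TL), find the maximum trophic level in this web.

5

Population C: 1 + (0.63×1 + 0.37×1) = 2
Population D: 1 + (0.2×1 + 0.18×1 + 0.62×2) = 2.62
Population E: 1 + 2 = 3
Population F: 1 + 3 = 4
Population G: 1 + 4 = 5
Population H: 1 + 4 = 5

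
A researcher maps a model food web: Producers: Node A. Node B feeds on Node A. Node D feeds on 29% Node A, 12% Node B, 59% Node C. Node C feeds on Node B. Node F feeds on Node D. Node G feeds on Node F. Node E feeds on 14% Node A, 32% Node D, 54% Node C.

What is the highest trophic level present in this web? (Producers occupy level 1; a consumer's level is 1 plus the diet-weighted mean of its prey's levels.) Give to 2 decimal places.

Node B: 1 + 1 = 2
Node C: 1 + 2 = 3
Node D: 1 + (0.29×1 + 0.12×2 + 0.59×3) = 3.3
Node E: 1 + (0.14×1 + 0.32×3.3 + 0.54×3) = 3.816
Node F: 1 + 3.3 = 4.3
Node G: 1 + 4.3 = 5.3

5.30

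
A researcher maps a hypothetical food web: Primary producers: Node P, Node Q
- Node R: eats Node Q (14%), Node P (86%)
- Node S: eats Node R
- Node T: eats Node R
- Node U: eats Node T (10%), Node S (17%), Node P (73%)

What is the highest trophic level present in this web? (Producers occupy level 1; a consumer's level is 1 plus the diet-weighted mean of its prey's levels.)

3

Node R: 1 + (0.14×1 + 0.86×1) = 2
Node S: 1 + 2 = 3
Node T: 1 + 2 = 3
Node U: 1 + (0.1×3 + 0.17×3 + 0.73×1) = 2.54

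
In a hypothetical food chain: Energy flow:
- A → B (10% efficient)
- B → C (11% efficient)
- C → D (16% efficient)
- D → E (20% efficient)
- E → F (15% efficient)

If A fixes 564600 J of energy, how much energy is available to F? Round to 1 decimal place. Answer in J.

B: 564600 × 0.1 = 56460 J
C: 56460 × 0.11 = 6210.6 J
D: 6210.6 × 0.16 = 993.696 J
E: 993.696 × 0.2 = 198.7392 J
F: 198.7392 × 0.15 = 29.81088 J

29.8 J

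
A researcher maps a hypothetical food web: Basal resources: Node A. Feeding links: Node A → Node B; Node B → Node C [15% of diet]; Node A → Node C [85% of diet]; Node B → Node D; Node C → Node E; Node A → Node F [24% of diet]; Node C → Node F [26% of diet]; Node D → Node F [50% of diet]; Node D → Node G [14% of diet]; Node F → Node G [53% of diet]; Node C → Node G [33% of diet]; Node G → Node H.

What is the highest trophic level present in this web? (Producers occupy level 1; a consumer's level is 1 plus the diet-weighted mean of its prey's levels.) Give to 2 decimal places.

Node B: 1 + 1 = 2
Node C: 1 + (0.15×2 + 0.85×1) = 2.15
Node D: 1 + 2 = 3
Node E: 1 + 2.15 = 3.15
Node F: 1 + (0.24×1 + 0.26×2.15 + 0.5×3) = 3.299
Node G: 1 + (0.14×3 + 0.53×3.299 + 0.33×2.15) = 3.87797
Node H: 1 + 3.87797 = 4.87797

4.88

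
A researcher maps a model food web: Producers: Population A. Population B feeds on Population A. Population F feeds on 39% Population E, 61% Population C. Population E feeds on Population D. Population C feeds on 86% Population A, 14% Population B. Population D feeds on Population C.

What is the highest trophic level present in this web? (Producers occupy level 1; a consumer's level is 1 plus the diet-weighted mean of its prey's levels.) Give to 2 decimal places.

4.14

Population B: 1 + 1 = 2
Population C: 1 + (0.86×1 + 0.14×2) = 2.14
Population D: 1 + 2.14 = 3.14
Population E: 1 + 3.14 = 4.14
Population F: 1 + (0.39×4.14 + 0.61×2.14) = 3.92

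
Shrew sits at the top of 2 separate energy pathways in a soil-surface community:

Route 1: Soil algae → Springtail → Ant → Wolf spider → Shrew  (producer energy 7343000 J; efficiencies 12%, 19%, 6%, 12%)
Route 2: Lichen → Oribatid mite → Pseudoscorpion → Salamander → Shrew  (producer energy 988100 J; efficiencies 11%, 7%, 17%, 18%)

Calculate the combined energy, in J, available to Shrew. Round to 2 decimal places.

Route 1: 7343000 × 0.12 × 0.19 × 0.06 × 0.12 = 1205.42688 J
Route 2: 988100 × 0.11 × 0.07 × 0.17 × 0.18 = 232.816122 J
Total at Shrew: 1205.42688 + 232.816122 = 1438.243002 J

1438.24 J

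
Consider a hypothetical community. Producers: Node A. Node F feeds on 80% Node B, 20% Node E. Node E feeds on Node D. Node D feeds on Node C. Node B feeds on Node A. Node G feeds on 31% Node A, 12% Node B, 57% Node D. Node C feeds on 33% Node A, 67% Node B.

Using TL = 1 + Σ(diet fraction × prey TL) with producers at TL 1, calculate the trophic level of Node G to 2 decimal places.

Node B: 1 + 1 = 2
Node C: 1 + (0.33×1 + 0.67×2) = 2.67
Node D: 1 + 2.67 = 3.67
Node E: 1 + 3.67 = 4.67
Node F: 1 + (0.8×2 + 0.2×4.67) = 3.534
Node G: 1 + (0.31×1 + 0.12×2 + 0.57×3.67) = 3.6419

3.64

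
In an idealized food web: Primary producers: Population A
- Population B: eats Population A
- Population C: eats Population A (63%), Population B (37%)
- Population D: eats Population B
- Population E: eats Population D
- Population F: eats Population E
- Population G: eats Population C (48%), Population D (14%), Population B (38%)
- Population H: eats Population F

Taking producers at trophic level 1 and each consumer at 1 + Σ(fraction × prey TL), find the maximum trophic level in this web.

Population B: 1 + 1 = 2
Population C: 1 + (0.63×1 + 0.37×2) = 2.37
Population D: 1 + 2 = 3
Population E: 1 + 3 = 4
Population F: 1 + 4 = 5
Population G: 1 + (0.48×2.37 + 0.14×3 + 0.38×2) = 3.3176
Population H: 1 + 5 = 6

6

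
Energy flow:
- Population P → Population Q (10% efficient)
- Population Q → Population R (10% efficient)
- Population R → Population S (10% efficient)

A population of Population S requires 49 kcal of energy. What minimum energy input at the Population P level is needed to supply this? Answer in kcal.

49000 kcal

Cumulative transfer efficiency: 0.1 × 0.1 × 0.1 = 0.001
Population P energy = 49 / 0.001 = 49000 kcal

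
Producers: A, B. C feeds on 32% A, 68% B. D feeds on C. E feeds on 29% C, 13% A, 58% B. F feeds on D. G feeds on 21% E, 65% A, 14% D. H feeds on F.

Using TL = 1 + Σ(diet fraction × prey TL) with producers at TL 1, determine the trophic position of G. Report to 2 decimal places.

C: 1 + (0.32×1 + 0.68×1) = 2
D: 1 + 2 = 3
E: 1 + (0.29×2 + 0.13×1 + 0.58×1) = 2.29
F: 1 + 3 = 4
G: 1 + (0.21×2.29 + 0.65×1 + 0.14×3) = 2.5509
H: 1 + 4 = 5

2.55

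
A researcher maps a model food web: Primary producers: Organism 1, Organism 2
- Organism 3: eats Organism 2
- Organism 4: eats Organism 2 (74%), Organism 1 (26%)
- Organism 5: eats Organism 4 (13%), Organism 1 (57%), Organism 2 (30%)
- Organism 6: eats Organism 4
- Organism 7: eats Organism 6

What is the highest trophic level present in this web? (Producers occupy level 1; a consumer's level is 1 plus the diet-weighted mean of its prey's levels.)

Organism 3: 1 + 1 = 2
Organism 4: 1 + (0.74×1 + 0.26×1) = 2
Organism 5: 1 + (0.13×2 + 0.57×1 + 0.3×1) = 2.13
Organism 6: 1 + 2 = 3
Organism 7: 1 + 3 = 4

4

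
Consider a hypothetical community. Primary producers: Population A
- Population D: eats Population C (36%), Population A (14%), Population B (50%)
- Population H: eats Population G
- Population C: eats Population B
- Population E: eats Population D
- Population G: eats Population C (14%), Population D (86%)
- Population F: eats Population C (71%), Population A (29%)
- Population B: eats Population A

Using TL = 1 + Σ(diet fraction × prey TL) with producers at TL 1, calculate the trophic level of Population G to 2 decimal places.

4.19

Population B: 1 + 1 = 2
Population C: 1 + 2 = 3
Population D: 1 + (0.36×3 + 0.14×1 + 0.5×2) = 3.22
Population E: 1 + 3.22 = 4.22
Population F: 1 + (0.71×3 + 0.29×1) = 3.42
Population G: 1 + (0.14×3 + 0.86×3.22) = 4.1892
Population H: 1 + 4.1892 = 5.1892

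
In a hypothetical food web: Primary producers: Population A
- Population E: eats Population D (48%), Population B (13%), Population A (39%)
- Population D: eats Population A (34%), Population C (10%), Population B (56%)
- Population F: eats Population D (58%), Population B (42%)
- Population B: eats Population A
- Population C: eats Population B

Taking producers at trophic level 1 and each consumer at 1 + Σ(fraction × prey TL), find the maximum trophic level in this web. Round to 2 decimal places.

Population B: 1 + 1 = 2
Population C: 1 + 2 = 3
Population D: 1 + (0.34×1 + 0.1×3 + 0.56×2) = 2.76
Population E: 1 + (0.48×2.76 + 0.13×2 + 0.39×1) = 2.9748
Population F: 1 + (0.58×2.76 + 0.42×2) = 3.4408

3.44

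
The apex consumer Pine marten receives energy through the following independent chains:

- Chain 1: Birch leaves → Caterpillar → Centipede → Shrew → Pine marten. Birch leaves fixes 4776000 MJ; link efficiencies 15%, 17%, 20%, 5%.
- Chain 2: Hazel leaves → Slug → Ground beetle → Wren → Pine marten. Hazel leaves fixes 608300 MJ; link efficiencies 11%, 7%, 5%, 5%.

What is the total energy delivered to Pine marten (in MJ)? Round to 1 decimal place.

Chain 1: 4776000 × 0.15 × 0.17 × 0.2 × 0.05 = 1217.88 MJ
Chain 2: 608300 × 0.11 × 0.07 × 0.05 × 0.05 = 11.709775 MJ
Total at Pine marten: 1217.88 + 11.709775 = 1229.589775 MJ

1229.6 MJ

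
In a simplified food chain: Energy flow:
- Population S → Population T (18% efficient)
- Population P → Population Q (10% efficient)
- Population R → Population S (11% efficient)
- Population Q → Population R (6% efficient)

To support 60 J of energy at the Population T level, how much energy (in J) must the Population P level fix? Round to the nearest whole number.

Cumulative transfer efficiency: 0.1 × 0.06 × 0.11 × 0.18 = 0.0001188
Population P energy = 60 / 0.0001188 = 505051 J

505051 J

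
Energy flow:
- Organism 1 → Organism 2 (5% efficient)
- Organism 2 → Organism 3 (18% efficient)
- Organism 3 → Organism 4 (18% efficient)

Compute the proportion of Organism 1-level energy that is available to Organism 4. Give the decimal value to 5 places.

0.00162

Product of link efficiencies: 0.05 × 0.18 × 0.18 = 0.00162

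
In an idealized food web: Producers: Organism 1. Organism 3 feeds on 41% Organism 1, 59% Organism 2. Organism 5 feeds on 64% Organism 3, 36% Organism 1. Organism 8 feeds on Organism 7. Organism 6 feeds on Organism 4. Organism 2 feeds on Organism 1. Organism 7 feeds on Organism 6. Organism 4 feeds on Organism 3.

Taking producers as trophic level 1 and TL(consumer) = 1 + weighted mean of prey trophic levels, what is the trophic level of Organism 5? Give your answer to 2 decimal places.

3.02

Organism 2: 1 + 1 = 2
Organism 3: 1 + (0.41×1 + 0.59×2) = 2.59
Organism 4: 1 + 2.59 = 3.59
Organism 5: 1 + (0.64×2.59 + 0.36×1) = 3.0176
Organism 6: 1 + 3.59 = 4.59
Organism 7: 1 + 4.59 = 5.59
Organism 8: 1 + 5.59 = 6.59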